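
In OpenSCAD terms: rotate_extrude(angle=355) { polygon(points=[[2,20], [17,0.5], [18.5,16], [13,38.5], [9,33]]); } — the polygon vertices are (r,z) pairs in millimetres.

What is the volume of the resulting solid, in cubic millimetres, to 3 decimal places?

Volume = 22552.628 mm³

Profile (r,z), 5 vertices: (2,20) (17,0.5) (18.5,16) (13,38.5) (9,33)
edge 0: (2,20)→(17,0.5)  cross = 2·0.5 − 17·20 = -339.0000; (r_i+r_j)·cross = 19·-339.0000 = -6441.0000
edge 1: (17,0.5)→(18.5,16)  cross = 17·16 − 18.5·0.5 = 262.7500; (r_i+r_j)·cross = 35.5·262.7500 = 9327.6250
edge 2: (18.5,16)→(13,38.5)  cross = 18.5·38.5 − 13·16 = 504.2500; (r_i+r_j)·cross = 31.5·504.2500 = 15883.8750
edge 3: (13,38.5)→(9,33)  cross = 13·33 − 9·38.5 = 82.5000; (r_i+r_j)·cross = 22·82.5000 = 1815.0000
edge 4: (9,33)→(2,20)  cross = 9·20 − 2·33 = 114.0000; (r_i+r_j)·cross = 11·114.0000 = 1254.0000
Σcross = 624.5000 → A = |Σcross|/2 = 312.2500 mm²
Σ(r_i+r_j)·cross = 21839.5000 → first moment M = |Σ|/6 = 3639.9167
R_c = M/A = 3639.9167/312.2500 = 11.6571 mm
θ = 355° = 6.195919 rad
V = θ·R_c·A = 6.195919·11.6571·312.2500 = 22552.628 mm³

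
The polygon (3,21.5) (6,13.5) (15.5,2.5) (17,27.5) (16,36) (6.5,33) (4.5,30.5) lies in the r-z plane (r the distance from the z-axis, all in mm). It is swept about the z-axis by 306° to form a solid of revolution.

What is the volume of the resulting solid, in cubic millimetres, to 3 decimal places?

Volume = 18137.599 mm³

Profile (r,z), 7 vertices: (3,21.5) (6,13.5) (15.5,2.5) (17,27.5) (16,36) (6.5,33) (4.5,30.5)
edge 0: (3,21.5)→(6,13.5)  cross = 3·13.5 − 6·21.5 = -88.5000; (r_i+r_j)·cross = 9·-88.5000 = -796.5000
edge 1: (6,13.5)→(15.5,2.5)  cross = 6·2.5 − 15.5·13.5 = -194.2500; (r_i+r_j)·cross = 21.5·-194.2500 = -4176.3750
edge 2: (15.5,2.5)→(17,27.5)  cross = 15.5·27.5 − 17·2.5 = 383.7500; (r_i+r_j)·cross = 32.5·383.7500 = 12471.8750
edge 3: (17,27.5)→(16,36)  cross = 17·36 − 16·27.5 = 172.0000; (r_i+r_j)·cross = 33·172.0000 = 5676.0000
edge 4: (16,36)→(6.5,33)  cross = 16·33 − 6.5·36 = 294.0000; (r_i+r_j)·cross = 22.5·294.0000 = 6615.0000
edge 5: (6.5,33)→(4.5,30.5)  cross = 6.5·30.5 − 4.5·33 = 49.7500; (r_i+r_j)·cross = 11·49.7500 = 547.2500
edge 6: (4.5,30.5)→(3,21.5)  cross = 4.5·21.5 − 3·30.5 = 5.2500; (r_i+r_j)·cross = 7.5·5.2500 = 39.3750
Σcross = 622.0000 → A = |Σcross|/2 = 311.0000 mm²
Σ(r_i+r_j)·cross = 20376.6250 → first moment M = |Σ|/6 = 3396.1042
R_c = M/A = 3396.1042/311.0000 = 10.9199 mm
θ = 306° = 5.340708 rad
V = θ·R_c·A = 5.340708·10.9199·311.0000 = 18137.599 mm³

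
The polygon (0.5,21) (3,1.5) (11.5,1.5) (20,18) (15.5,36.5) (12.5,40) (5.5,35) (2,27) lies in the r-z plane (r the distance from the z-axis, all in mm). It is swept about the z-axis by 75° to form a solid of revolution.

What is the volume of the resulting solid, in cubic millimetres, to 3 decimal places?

Profile (r,z), 8 vertices: (0.5,21) (3,1.5) (11.5,1.5) (20,18) (15.5,36.5) (12.5,40) (5.5,35) (2,27)
edge 0: (0.5,21)→(3,1.5)  cross = 0.5·1.5 − 3·21 = -62.2500; (r_i+r_j)·cross = 3.5·-62.2500 = -217.8750
edge 1: (3,1.5)→(11.5,1.5)  cross = 3·1.5 − 11.5·1.5 = -12.7500; (r_i+r_j)·cross = 14.5·-12.7500 = -184.8750
edge 2: (11.5,1.5)→(20,18)  cross = 11.5·18 − 20·1.5 = 177.0000; (r_i+r_j)·cross = 31.5·177.0000 = 5575.5000
edge 3: (20,18)→(15.5,36.5)  cross = 20·36.5 − 15.5·18 = 451.0000; (r_i+r_j)·cross = 35.5·451.0000 = 16010.5000
edge 4: (15.5,36.5)→(12.5,40)  cross = 15.5·40 − 12.5·36.5 = 163.7500; (r_i+r_j)·cross = 28·163.7500 = 4585.0000
edge 5: (12.5,40)→(5.5,35)  cross = 12.5·35 − 5.5·40 = 217.5000; (r_i+r_j)·cross = 18·217.5000 = 3915.0000
edge 6: (5.5,35)→(2,27)  cross = 5.5·27 − 2·35 = 78.5000; (r_i+r_j)·cross = 7.5·78.5000 = 588.7500
edge 7: (2,27)→(0.5,21)  cross = 2·21 − 0.5·27 = 28.5000; (r_i+r_j)·cross = 2.5·28.5000 = 71.2500
Σcross = 1041.2500 → A = |Σcross|/2 = 520.6250 mm²
Σ(r_i+r_j)·cross = 30343.2500 → first moment M = |Σ|/6 = 5057.2083
R_c = M/A = 5057.2083/520.6250 = 9.7137 mm
θ = 75° = 1.308997 rad
V = θ·R_c·A = 1.308997·9.7137·520.6250 = 6619.870 mm³

Volume = 6619.870 mm³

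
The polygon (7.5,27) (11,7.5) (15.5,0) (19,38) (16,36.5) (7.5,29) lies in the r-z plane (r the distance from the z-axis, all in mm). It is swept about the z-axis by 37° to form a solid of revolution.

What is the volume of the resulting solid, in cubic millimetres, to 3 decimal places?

Profile (r,z), 6 vertices: (7.5,27) (11,7.5) (15.5,0) (19,38) (16,36.5) (7.5,29)
edge 0: (7.5,27)→(11,7.5)  cross = 7.5·7.5 − 11·27 = -240.7500; (r_i+r_j)·cross = 18.5·-240.7500 = -4453.8750
edge 1: (11,7.5)→(15.5,0)  cross = 11·0 − 15.5·7.5 = -116.2500; (r_i+r_j)·cross = 26.5·-116.2500 = -3080.6250
edge 2: (15.5,0)→(19,38)  cross = 15.5·38 − 19·0 = 589.0000; (r_i+r_j)·cross = 34.5·589.0000 = 20320.5000
edge 3: (19,38)→(16,36.5)  cross = 19·36.5 − 16·38 = 85.5000; (r_i+r_j)·cross = 35·85.5000 = 2992.5000
edge 4: (16,36.5)→(7.5,29)  cross = 16·29 − 7.5·36.5 = 190.2500; (r_i+r_j)·cross = 23.5·190.2500 = 4470.8750
edge 5: (7.5,29)→(7.5,27)  cross = 7.5·27 − 7.5·29 = -15.0000; (r_i+r_j)·cross = 15·-15.0000 = -225.0000
Σcross = 492.7500 → A = |Σcross|/2 = 246.3750 mm²
Σ(r_i+r_j)·cross = 20024.3750 → first moment M = |Σ|/6 = 3337.3958
R_c = M/A = 3337.3958/246.3750 = 13.5460 mm
θ = 37° = 0.645772 rad
V = θ·R_c·A = 0.645772·13.5460·246.3750 = 2155.196 mm³

Volume = 2155.196 mm³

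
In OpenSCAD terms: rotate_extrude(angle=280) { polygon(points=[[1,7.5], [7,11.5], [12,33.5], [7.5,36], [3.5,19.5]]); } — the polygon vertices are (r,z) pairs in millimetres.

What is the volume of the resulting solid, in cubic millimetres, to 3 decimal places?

Volume = 4303.138 mm³

Profile (r,z), 5 vertices: (1,7.5) (7,11.5) (12,33.5) (7.5,36) (3.5,19.5)
edge 0: (1,7.5)→(7,11.5)  cross = 1·11.5 − 7·7.5 = -41.0000; (r_i+r_j)·cross = 8·-41.0000 = -328.0000
edge 1: (7,11.5)→(12,33.5)  cross = 7·33.5 − 12·11.5 = 96.5000; (r_i+r_j)·cross = 19·96.5000 = 1833.5000
edge 2: (12,33.5)→(7.5,36)  cross = 12·36 − 7.5·33.5 = 180.7500; (r_i+r_j)·cross = 19.5·180.7500 = 3524.6250
edge 3: (7.5,36)→(3.5,19.5)  cross = 7.5·19.5 − 3.5·36 = 20.2500; (r_i+r_j)·cross = 11·20.2500 = 222.7500
edge 4: (3.5,19.5)→(1,7.5)  cross = 3.5·7.5 − 1·19.5 = 6.7500; (r_i+r_j)·cross = 4.5·6.7500 = 30.3750
Σcross = 263.2500 → A = |Σcross|/2 = 131.6250 mm²
Σ(r_i+r_j)·cross = 5283.2500 → first moment M = |Σ|/6 = 880.5417
R_c = M/A = 880.5417/131.6250 = 6.6898 mm
θ = 280° = 4.886922 rad
V = θ·R_c·A = 4.886922·6.6898·131.6250 = 4303.138 mm³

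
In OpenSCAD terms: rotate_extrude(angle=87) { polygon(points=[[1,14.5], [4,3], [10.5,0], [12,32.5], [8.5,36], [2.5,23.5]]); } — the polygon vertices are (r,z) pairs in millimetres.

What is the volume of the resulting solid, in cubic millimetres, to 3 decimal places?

Volume = 2882.783 mm³

Profile (r,z), 6 vertices: (1,14.5) (4,3) (10.5,0) (12,32.5) (8.5,36) (2.5,23.5)
edge 0: (1,14.5)→(4,3)  cross = 1·3 − 4·14.5 = -55.0000; (r_i+r_j)·cross = 5·-55.0000 = -275.0000
edge 1: (4,3)→(10.5,0)  cross = 4·0 − 10.5·3 = -31.5000; (r_i+r_j)·cross = 14.5·-31.5000 = -456.7500
edge 2: (10.5,0)→(12,32.5)  cross = 10.5·32.5 − 12·0 = 341.2500; (r_i+r_j)·cross = 22.5·341.2500 = 7678.1250
edge 3: (12,32.5)→(8.5,36)  cross = 12·36 − 8.5·32.5 = 155.7500; (r_i+r_j)·cross = 20.5·155.7500 = 3192.8750
edge 4: (8.5,36)→(2.5,23.5)  cross = 8.5·23.5 − 2.5·36 = 109.7500; (r_i+r_j)·cross = 11·109.7500 = 1207.2500
edge 5: (2.5,23.5)→(1,14.5)  cross = 2.5·14.5 − 1·23.5 = 12.7500; (r_i+r_j)·cross = 3.5·12.7500 = 44.6250
Σcross = 533.0000 → A = |Σcross|/2 = 266.5000 mm²
Σ(r_i+r_j)·cross = 11391.1250 → first moment M = |Σ|/6 = 1898.5208
R_c = M/A = 1898.5208/266.5000 = 7.1239 mm
θ = 87° = 1.518436 rad
V = θ·R_c·A = 1.518436·7.1239·266.5000 = 2882.783 mm³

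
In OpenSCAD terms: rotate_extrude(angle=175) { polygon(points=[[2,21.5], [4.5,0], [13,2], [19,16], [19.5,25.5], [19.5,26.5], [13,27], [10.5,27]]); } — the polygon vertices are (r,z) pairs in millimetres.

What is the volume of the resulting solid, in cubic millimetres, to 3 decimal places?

Volume = 11208.614 mm³

Profile (r,z), 8 vertices: (2,21.5) (4.5,0) (13,2) (19,16) (19.5,25.5) (19.5,26.5) (13,27) (10.5,27)
edge 0: (2,21.5)→(4.5,0)  cross = 2·0 − 4.5·21.5 = -96.7500; (r_i+r_j)·cross = 6.5·-96.7500 = -628.8750
edge 1: (4.5,0)→(13,2)  cross = 4.5·2 − 13·0 = 9.0000; (r_i+r_j)·cross = 17.5·9.0000 = 157.5000
edge 2: (13,2)→(19,16)  cross = 13·16 − 19·2 = 170.0000; (r_i+r_j)·cross = 32·170.0000 = 5440.0000
edge 3: (19,16)→(19.5,25.5)  cross = 19·25.5 − 19.5·16 = 172.5000; (r_i+r_j)·cross = 38.5·172.5000 = 6641.2500
edge 4: (19.5,25.5)→(19.5,26.5)  cross = 19.5·26.5 − 19.5·25.5 = 19.5000; (r_i+r_j)·cross = 39·19.5000 = 760.5000
edge 5: (19.5,26.5)→(13,27)  cross = 19.5·27 − 13·26.5 = 182.0000; (r_i+r_j)·cross = 32.5·182.0000 = 5915.0000
edge 6: (13,27)→(10.5,27)  cross = 13·27 − 10.5·27 = 67.5000; (r_i+r_j)·cross = 23.5·67.5000 = 1586.2500
edge 7: (10.5,27)→(2,21.5)  cross = 10.5·21.5 − 2·27 = 171.7500; (r_i+r_j)·cross = 12.5·171.7500 = 2146.8750
Σcross = 695.5000 → A = |Σcross|/2 = 347.7500 mm²
Σ(r_i+r_j)·cross = 22018.5000 → first moment M = |Σ|/6 = 3669.7500
R_c = M/A = 3669.7500/347.7500 = 10.5528 mm
θ = 175° = 3.054326 rad
V = θ·R_c·A = 3.054326·10.5528·347.7500 = 11208.614 mm³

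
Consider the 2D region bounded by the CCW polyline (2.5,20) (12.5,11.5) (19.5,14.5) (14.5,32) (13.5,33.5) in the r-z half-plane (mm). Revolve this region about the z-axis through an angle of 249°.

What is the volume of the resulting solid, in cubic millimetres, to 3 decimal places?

Profile (r,z), 5 vertices: (2.5,20) (12.5,11.5) (19.5,14.5) (14.5,32) (13.5,33.5)
edge 0: (2.5,20)→(12.5,11.5)  cross = 2.5·11.5 − 12.5·20 = -221.2500; (r_i+r_j)·cross = 15·-221.2500 = -3318.7500
edge 1: (12.5,11.5)→(19.5,14.5)  cross = 12.5·14.5 − 19.5·11.5 = -43.0000; (r_i+r_j)·cross = 32·-43.0000 = -1376.0000
edge 2: (19.5,14.5)→(14.5,32)  cross = 19.5·32 − 14.5·14.5 = 413.7500; (r_i+r_j)·cross = 34·413.7500 = 14067.5000
edge 3: (14.5,32)→(13.5,33.5)  cross = 14.5·33.5 − 13.5·32 = 53.7500; (r_i+r_j)·cross = 28·53.7500 = 1505.0000
edge 4: (13.5,33.5)→(2.5,20)  cross = 13.5·20 − 2.5·33.5 = 186.2500; (r_i+r_j)·cross = 16·186.2500 = 2980.0000
Σcross = 389.5000 → A = |Σcross|/2 = 194.7500 mm²
Σ(r_i+r_j)·cross = 13857.7500 → first moment M = |Σ|/6 = 2309.6250
R_c = M/A = 2309.6250/194.7500 = 11.8594 mm
θ = 249° = 4.345870 rad
V = θ·R_c·A = 4.345870·11.8594·194.7500 = 10037.330 mm³

Volume = 10037.330 mm³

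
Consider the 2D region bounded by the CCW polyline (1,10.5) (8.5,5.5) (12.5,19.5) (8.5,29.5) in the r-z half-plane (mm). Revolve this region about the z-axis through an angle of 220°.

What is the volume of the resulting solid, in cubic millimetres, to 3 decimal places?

Profile (r,z), 4 vertices: (1,10.5) (8.5,5.5) (12.5,19.5) (8.5,29.5)
edge 0: (1,10.5)→(8.5,5.5)  cross = 1·5.5 − 8.5·10.5 = -83.7500; (r_i+r_j)·cross = 9.5·-83.7500 = -795.6250
edge 1: (8.5,5.5)→(12.5,19.5)  cross = 8.5·19.5 − 12.5·5.5 = 97.0000; (r_i+r_j)·cross = 21·97.0000 = 2037.0000
edge 2: (12.5,19.5)→(8.5,29.5)  cross = 12.5·29.5 − 8.5·19.5 = 203.0000; (r_i+r_j)·cross = 21·203.0000 = 4263.0000
edge 3: (8.5,29.5)→(1,10.5)  cross = 8.5·10.5 − 1·29.5 = 59.7500; (r_i+r_j)·cross = 9.5·59.7500 = 567.6250
Σcross = 276.0000 → A = |Σcross|/2 = 138.0000 mm²
Σ(r_i+r_j)·cross = 6072.0000 → first moment M = |Σ|/6 = 1012.0000
R_c = M/A = 1012.0000/138.0000 = 7.3333 mm
θ = 220° = 3.839724 rad
V = θ·R_c·A = 3.839724·7.3333·138.0000 = 3885.801 mm³

Volume = 3885.801 mm³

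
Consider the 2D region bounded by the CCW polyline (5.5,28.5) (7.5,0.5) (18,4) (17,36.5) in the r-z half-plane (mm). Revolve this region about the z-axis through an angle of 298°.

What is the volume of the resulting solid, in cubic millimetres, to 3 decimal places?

Volume = 21490.759 mm³

Profile (r,z), 4 vertices: (5.5,28.5) (7.5,0.5) (18,4) (17,36.5)
edge 0: (5.5,28.5)→(7.5,0.5)  cross = 5.5·0.5 − 7.5·28.5 = -211.0000; (r_i+r_j)·cross = 13·-211.0000 = -2743.0000
edge 1: (7.5,0.5)→(18,4)  cross = 7.5·4 − 18·0.5 = 21.0000; (r_i+r_j)·cross = 25.5·21.0000 = 535.5000
edge 2: (18,4)→(17,36.5)  cross = 18·36.5 − 17·4 = 589.0000; (r_i+r_j)·cross = 35·589.0000 = 20615.0000
edge 3: (17,36.5)→(5.5,28.5)  cross = 17·28.5 − 5.5·36.5 = 283.7500; (r_i+r_j)·cross = 22.5·283.7500 = 6384.3750
Σcross = 682.7500 → A = |Σcross|/2 = 341.3750 mm²
Σ(r_i+r_j)·cross = 24791.8750 → first moment M = |Σ|/6 = 4131.9792
R_c = M/A = 4131.9792/341.3750 = 12.1039 mm
θ = 298° = 5.201081 rad
V = θ·R_c·A = 5.201081·12.1039·341.3750 = 21490.759 mm³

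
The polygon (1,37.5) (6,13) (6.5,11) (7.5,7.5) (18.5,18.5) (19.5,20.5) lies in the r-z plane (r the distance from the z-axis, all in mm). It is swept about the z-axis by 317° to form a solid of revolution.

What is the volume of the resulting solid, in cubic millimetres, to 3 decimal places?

Profile (r,z), 6 vertices: (1,37.5) (6,13) (6.5,11) (7.5,7.5) (18.5,18.5) (19.5,20.5)
edge 0: (1,37.5)→(6,13)  cross = 1·13 − 6·37.5 = -212.0000; (r_i+r_j)·cross = 7·-212.0000 = -1484.0000
edge 1: (6,13)→(6.5,11)  cross = 6·11 − 6.5·13 = -18.5000; (r_i+r_j)·cross = 12.5·-18.5000 = -231.2500
edge 2: (6.5,11)→(7.5,7.5)  cross = 6.5·7.5 − 7.5·11 = -33.7500; (r_i+r_j)·cross = 14·-33.7500 = -472.5000
edge 3: (7.5,7.5)→(18.5,18.5)  cross = 7.5·18.5 − 18.5·7.5 = 0.0000; (r_i+r_j)·cross = 26·0.0000 = 0.0000
edge 4: (18.5,18.5)→(19.5,20.5)  cross = 18.5·20.5 − 19.5·18.5 = 18.5000; (r_i+r_j)·cross = 38·18.5000 = 703.0000
edge 5: (19.5,20.5)→(1,37.5)  cross = 19.5·37.5 − 1·20.5 = 710.7500; (r_i+r_j)·cross = 20.5·710.7500 = 14570.3750
Σcross = 465.0000 → A = |Σcross|/2 = 232.5000 mm²
Σ(r_i+r_j)·cross = 13085.6250 → first moment M = |Σ|/6 = 2180.9375
R_c = M/A = 2180.9375/232.5000 = 9.3804 mm
θ = 317° = 5.532694 rad
V = θ·R_c·A = 5.532694·9.3804·232.5000 = 12066.459 mm³

Volume = 12066.459 mm³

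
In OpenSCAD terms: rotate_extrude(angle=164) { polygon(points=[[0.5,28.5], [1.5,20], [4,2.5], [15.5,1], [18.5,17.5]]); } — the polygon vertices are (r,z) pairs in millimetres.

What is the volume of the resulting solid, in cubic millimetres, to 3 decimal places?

Volume = 8244.732 mm³

Profile (r,z), 5 vertices: (0.5,28.5) (1.5,20) (4,2.5) (15.5,1) (18.5,17.5)
edge 0: (0.5,28.5)→(1.5,20)  cross = 0.5·20 − 1.5·28.5 = -32.7500; (r_i+r_j)·cross = 2·-32.7500 = -65.5000
edge 1: (1.5,20)→(4,2.5)  cross = 1.5·2.5 − 4·20 = -76.2500; (r_i+r_j)·cross = 5.5·-76.2500 = -419.3750
edge 2: (4,2.5)→(15.5,1)  cross = 4·1 − 15.5·2.5 = -34.7500; (r_i+r_j)·cross = 19.5·-34.7500 = -677.6250
edge 3: (15.5,1)→(18.5,17.5)  cross = 15.5·17.5 − 18.5·1 = 252.7500; (r_i+r_j)·cross = 34·252.7500 = 8593.5000
edge 4: (18.5,17.5)→(0.5,28.5)  cross = 18.5·28.5 − 0.5·17.5 = 518.5000; (r_i+r_j)·cross = 19·518.5000 = 9851.5000
Σcross = 627.5000 → A = |Σcross|/2 = 313.7500 mm²
Σ(r_i+r_j)·cross = 17282.5000 → first moment M = |Σ|/6 = 2880.4167
R_c = M/A = 2880.4167/313.7500 = 9.1806 mm
θ = 164° = 2.862340 rad
V = θ·R_c·A = 2.862340·9.1806·313.7500 = 8244.732 mm³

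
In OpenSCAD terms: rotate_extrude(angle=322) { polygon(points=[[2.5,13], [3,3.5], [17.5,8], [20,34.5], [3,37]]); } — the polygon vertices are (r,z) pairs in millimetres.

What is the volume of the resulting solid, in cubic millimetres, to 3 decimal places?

Profile (r,z), 5 vertices: (2.5,13) (3,3.5) (17.5,8) (20,34.5) (3,37)
edge 0: (2.5,13)→(3,3.5)  cross = 2.5·3.5 − 3·13 = -30.2500; (r_i+r_j)·cross = 5.5·-30.2500 = -166.3750
edge 1: (3,3.5)→(17.5,8)  cross = 3·8 − 17.5·3.5 = -37.2500; (r_i+r_j)·cross = 20.5·-37.2500 = -763.6250
edge 2: (17.5,8)→(20,34.5)  cross = 17.5·34.5 − 20·8 = 443.7500; (r_i+r_j)·cross = 37.5·443.7500 = 16640.6250
edge 3: (20,34.5)→(3,37)  cross = 20·37 − 3·34.5 = 636.5000; (r_i+r_j)·cross = 23·636.5000 = 14639.5000
edge 4: (3,37)→(2.5,13)  cross = 3·13 − 2.5·37 = -53.5000; (r_i+r_j)·cross = 5.5·-53.5000 = -294.2500
Σcross = 959.2500 → A = |Σcross|/2 = 479.6250 mm²
Σ(r_i+r_j)·cross = 30055.8750 → first moment M = |Σ|/6 = 5009.3125
R_c = M/A = 5009.3125/479.6250 = 10.4442 mm
θ = 322° = 5.619960 rad
V = θ·R_c·A = 5.619960·10.4442·479.6250 = 28152.137 mm³

Volume = 28152.137 mm³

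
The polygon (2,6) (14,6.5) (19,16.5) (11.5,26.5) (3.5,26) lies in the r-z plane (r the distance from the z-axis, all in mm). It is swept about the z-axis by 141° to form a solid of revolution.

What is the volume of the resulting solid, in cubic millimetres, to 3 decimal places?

Volume = 6112.962 mm³

Profile (r,z), 5 vertices: (2,6) (14,6.5) (19,16.5) (11.5,26.5) (3.5,26)
edge 0: (2,6)→(14,6.5)  cross = 2·6.5 − 14·6 = -71.0000; (r_i+r_j)·cross = 16·-71.0000 = -1136.0000
edge 1: (14,6.5)→(19,16.5)  cross = 14·16.5 − 19·6.5 = 107.5000; (r_i+r_j)·cross = 33·107.5000 = 3547.5000
edge 2: (19,16.5)→(11.5,26.5)  cross = 19·26.5 − 11.5·16.5 = 313.7500; (r_i+r_j)·cross = 30.5·313.7500 = 9569.3750
edge 3: (11.5,26.5)→(3.5,26)  cross = 11.5·26 − 3.5·26.5 = 206.2500; (r_i+r_j)·cross = 15·206.2500 = 3093.7500
edge 4: (3.5,26)→(2,6)  cross = 3.5·6 − 2·26 = -31.0000; (r_i+r_j)·cross = 5.5·-31.0000 = -170.5000
Σcross = 525.5000 → A = |Σcross|/2 = 262.7500 mm²
Σ(r_i+r_j)·cross = 14904.1250 → first moment M = |Σ|/6 = 2484.0208
R_c = M/A = 2484.0208/262.7500 = 9.4539 mm
θ = 141° = 2.460914 rad
V = θ·R_c·A = 2.460914·9.4539·262.7500 = 6112.962 mm³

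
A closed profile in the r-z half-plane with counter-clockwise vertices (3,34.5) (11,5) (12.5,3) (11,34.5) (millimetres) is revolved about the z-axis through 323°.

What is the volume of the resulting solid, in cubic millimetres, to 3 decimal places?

Profile (r,z), 4 vertices: (3,34.5) (11,5) (12.5,3) (11,34.5)
edge 0: (3,34.5)→(11,5)  cross = 3·5 − 11·34.5 = -364.5000; (r_i+r_j)·cross = 14·-364.5000 = -5103.0000
edge 1: (11,5)→(12.5,3)  cross = 11·3 − 12.5·5 = -29.5000; (r_i+r_j)·cross = 23.5·-29.5000 = -693.2500
edge 2: (12.5,3)→(11,34.5)  cross = 12.5·34.5 − 11·3 = 398.2500; (r_i+r_j)·cross = 23.5·398.2500 = 9358.8750
edge 3: (11,34.5)→(3,34.5)  cross = 11·34.5 − 3·34.5 = 276.0000; (r_i+r_j)·cross = 14·276.0000 = 3864.0000
Σcross = 280.2500 → A = |Σcross|/2 = 140.1250 mm²
Σ(r_i+r_j)·cross = 7426.6250 → first moment M = |Σ|/6 = 1237.7708
R_c = M/A = 1237.7708/140.1250 = 8.8333 mm
θ = 323° = 5.637413 rad
V = θ·R_c·A = 5.637413·8.8333·140.1250 = 6977.826 mm³

Volume = 6977.826 mm³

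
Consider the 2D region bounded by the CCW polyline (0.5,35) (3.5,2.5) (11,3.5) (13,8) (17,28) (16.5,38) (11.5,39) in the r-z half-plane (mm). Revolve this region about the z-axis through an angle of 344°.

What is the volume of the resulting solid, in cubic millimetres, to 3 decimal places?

Volume = 23711.406 mm³

Profile (r,z), 7 vertices: (0.5,35) (3.5,2.5) (11,3.5) (13,8) (17,28) (16.5,38) (11.5,39)
edge 0: (0.5,35)→(3.5,2.5)  cross = 0.5·2.5 − 3.5·35 = -121.2500; (r_i+r_j)·cross = 4·-121.2500 = -485.0000
edge 1: (3.5,2.5)→(11,3.5)  cross = 3.5·3.5 − 11·2.5 = -15.2500; (r_i+r_j)·cross = 14.5·-15.2500 = -221.1250
edge 2: (11,3.5)→(13,8)  cross = 11·8 − 13·3.5 = 42.5000; (r_i+r_j)·cross = 24·42.5000 = 1020.0000
edge 3: (13,8)→(17,28)  cross = 13·28 − 17·8 = 228.0000; (r_i+r_j)·cross = 30·228.0000 = 6840.0000
edge 4: (17,28)→(16.5,38)  cross = 17·38 − 16.5·28 = 184.0000; (r_i+r_j)·cross = 33.5·184.0000 = 6164.0000
edge 5: (16.5,38)→(11.5,39)  cross = 16.5·39 − 11.5·38 = 206.5000; (r_i+r_j)·cross = 28·206.5000 = 5782.0000
edge 6: (11.5,39)→(0.5,35)  cross = 11.5·35 − 0.5·39 = 383.0000; (r_i+r_j)·cross = 12·383.0000 = 4596.0000
Σcross = 907.5000 → A = |Σcross|/2 = 453.7500 mm²
Σ(r_i+r_j)·cross = 23695.8750 → first moment M = |Σ|/6 = 3949.3125
R_c = M/A = 3949.3125/453.7500 = 8.7037 mm
θ = 344° = 6.003933 rad
V = θ·R_c·A = 6.003933·8.7037·453.7500 = 23711.406 mm³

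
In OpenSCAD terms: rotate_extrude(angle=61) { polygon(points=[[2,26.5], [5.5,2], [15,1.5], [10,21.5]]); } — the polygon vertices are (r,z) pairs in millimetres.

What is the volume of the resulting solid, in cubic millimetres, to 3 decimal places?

Volume = 1569.029 mm³

Profile (r,z), 4 vertices: (2,26.5) (5.5,2) (15,1.5) (10,21.5)
edge 0: (2,26.5)→(5.5,2)  cross = 2·2 − 5.5·26.5 = -141.7500; (r_i+r_j)·cross = 7.5·-141.7500 = -1063.1250
edge 1: (5.5,2)→(15,1.5)  cross = 5.5·1.5 − 15·2 = -21.7500; (r_i+r_j)·cross = 20.5·-21.7500 = -445.8750
edge 2: (15,1.5)→(10,21.5)  cross = 15·21.5 − 10·1.5 = 307.5000; (r_i+r_j)·cross = 25·307.5000 = 7687.5000
edge 3: (10,21.5)→(2,26.5)  cross = 10·26.5 − 2·21.5 = 222.0000; (r_i+r_j)·cross = 12·222.0000 = 2664.0000
Σcross = 366.0000 → A = |Σcross|/2 = 183.0000 mm²
Σ(r_i+r_j)·cross = 8842.5000 → first moment M = |Σ|/6 = 1473.7500
R_c = M/A = 1473.7500/183.0000 = 8.0533 mm
θ = 61° = 1.064651 rad
V = θ·R_c·A = 1.064651·8.0533·183.0000 = 1569.029 mm³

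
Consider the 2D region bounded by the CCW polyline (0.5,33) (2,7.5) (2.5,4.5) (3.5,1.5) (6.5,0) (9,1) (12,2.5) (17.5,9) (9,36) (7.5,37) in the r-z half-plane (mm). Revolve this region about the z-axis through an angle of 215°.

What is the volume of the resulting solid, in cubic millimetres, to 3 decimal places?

Volume = 12050.159 mm³

Profile (r,z), 10 vertices: (0.5,33) (2,7.5) (2.5,4.5) (3.5,1.5) (6.5,0) (9,1) (12,2.5) (17.5,9) (9,36) (7.5,37)
edge 0: (0.5,33)→(2,7.5)  cross = 0.5·7.5 − 2·33 = -62.2500; (r_i+r_j)·cross = 2.5·-62.2500 = -155.6250
edge 1: (2,7.5)→(2.5,4.5)  cross = 2·4.5 − 2.5·7.5 = -9.7500; (r_i+r_j)·cross = 4.5·-9.7500 = -43.8750
edge 2: (2.5,4.5)→(3.5,1.5)  cross = 2.5·1.5 − 3.5·4.5 = -12.0000; (r_i+r_j)·cross = 6·-12.0000 = -72.0000
edge 3: (3.5,1.5)→(6.5,0)  cross = 3.5·0 − 6.5·1.5 = -9.7500; (r_i+r_j)·cross = 10·-9.7500 = -97.5000
edge 4: (6.5,0)→(9,1)  cross = 6.5·1 − 9·0 = 6.5000; (r_i+r_j)·cross = 15.5·6.5000 = 100.7500
edge 5: (9,1)→(12,2.5)  cross = 9·2.5 − 12·1 = 10.5000; (r_i+r_j)·cross = 21·10.5000 = 220.5000
edge 6: (12,2.5)→(17.5,9)  cross = 12·9 − 17.5·2.5 = 64.2500; (r_i+r_j)·cross = 29.5·64.2500 = 1895.3750
edge 7: (17.5,9)→(9,36)  cross = 17.5·36 − 9·9 = 549.0000; (r_i+r_j)·cross = 26.5·549.0000 = 14548.5000
edge 8: (9,36)→(7.5,37)  cross = 9·37 − 7.5·36 = 63.0000; (r_i+r_j)·cross = 16.5·63.0000 = 1039.5000
edge 9: (7.5,37)→(0.5,33)  cross = 7.5·33 − 0.5·37 = 229.0000; (r_i+r_j)·cross = 8·229.0000 = 1832.0000
Σcross = 828.5000 → A = |Σcross|/2 = 414.2500 mm²
Σ(r_i+r_j)·cross = 19267.6250 → first moment M = |Σ|/6 = 3211.2708
R_c = M/A = 3211.2708/414.2500 = 7.7520 mm
θ = 215° = 3.752458 rad
V = θ·R_c·A = 3.752458·7.7520·414.2500 = 12050.159 mm³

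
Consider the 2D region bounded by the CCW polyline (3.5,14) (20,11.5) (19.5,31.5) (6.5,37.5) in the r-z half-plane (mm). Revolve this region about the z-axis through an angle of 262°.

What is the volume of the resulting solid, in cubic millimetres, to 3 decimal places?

Profile (r,z), 4 vertices: (3.5,14) (20,11.5) (19.5,31.5) (6.5,37.5)
edge 0: (3.5,14)→(20,11.5)  cross = 3.5·11.5 − 20·14 = -239.7500; (r_i+r_j)·cross = 23.5·-239.7500 = -5634.1250
edge 1: (20,11.5)→(19.5,31.5)  cross = 20·31.5 − 19.5·11.5 = 405.7500; (r_i+r_j)·cross = 39.5·405.7500 = 16027.1250
edge 2: (19.5,31.5)→(6.5,37.5)  cross = 19.5·37.5 − 6.5·31.5 = 526.5000; (r_i+r_j)·cross = 26·526.5000 = 13689.0000
edge 3: (6.5,37.5)→(3.5,14)  cross = 6.5·14 − 3.5·37.5 = -40.2500; (r_i+r_j)·cross = 10·-40.2500 = -402.5000
Σcross = 652.2500 → A = |Σcross|/2 = 326.1250 mm²
Σ(r_i+r_j)·cross = 23679.5000 → first moment M = |Σ|/6 = 3946.5833
R_c = M/A = 3946.5833/326.1250 = 12.1014 mm
θ = 262° = 4.572763 rad
V = θ·R_c·A = 4.572763·12.1014·326.1250 = 18046.789 mm³

Volume = 18046.789 mm³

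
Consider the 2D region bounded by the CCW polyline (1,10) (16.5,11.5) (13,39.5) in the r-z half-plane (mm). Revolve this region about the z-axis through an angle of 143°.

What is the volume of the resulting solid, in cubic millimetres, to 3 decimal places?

Profile (r,z), 3 vertices: (1,10) (16.5,11.5) (13,39.5)
edge 0: (1,10)→(16.5,11.5)  cross = 1·11.5 − 16.5·10 = -153.5000; (r_i+r_j)·cross = 17.5·-153.5000 = -2686.2500
edge 1: (16.5,11.5)→(13,39.5)  cross = 16.5·39.5 − 13·11.5 = 502.2500; (r_i+r_j)·cross = 29.5·502.2500 = 14816.3750
edge 2: (13,39.5)→(1,10)  cross = 13·10 − 1·39.5 = 90.5000; (r_i+r_j)·cross = 14·90.5000 = 1267.0000
Σcross = 439.2500 → A = |Σcross|/2 = 219.6250 mm²
Σ(r_i+r_j)·cross = 13397.1250 → first moment M = |Σ|/6 = 2232.8542
R_c = M/A = 2232.8542/219.6250 = 10.1667 mm
θ = 143° = 2.495821 rad
V = θ·R_c·A = 2.495821·10.1667·219.6250 = 5572.804 mm³

Volume = 5572.804 mm³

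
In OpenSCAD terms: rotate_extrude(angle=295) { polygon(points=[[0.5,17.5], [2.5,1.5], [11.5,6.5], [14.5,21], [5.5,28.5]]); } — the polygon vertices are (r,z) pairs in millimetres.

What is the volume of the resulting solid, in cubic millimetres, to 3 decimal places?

Profile (r,z), 5 vertices: (0.5,17.5) (2.5,1.5) (11.5,6.5) (14.5,21) (5.5,28.5)
edge 0: (0.5,17.5)→(2.5,1.5)  cross = 0.5·1.5 − 2.5·17.5 = -43.0000; (r_i+r_j)·cross = 3·-43.0000 = -129.0000
edge 1: (2.5,1.5)→(11.5,6.5)  cross = 2.5·6.5 − 11.5·1.5 = -1.0000; (r_i+r_j)·cross = 14·-1.0000 = -14.0000
edge 2: (11.5,6.5)→(14.5,21)  cross = 11.5·21 − 14.5·6.5 = 147.2500; (r_i+r_j)·cross = 26·147.2500 = 3828.5000
edge 3: (14.5,21)→(5.5,28.5)  cross = 14.5·28.5 − 5.5·21 = 297.7500; (r_i+r_j)·cross = 20·297.7500 = 5955.0000
edge 4: (5.5,28.5)→(0.5,17.5)  cross = 5.5·17.5 − 0.5·28.5 = 82.0000; (r_i+r_j)·cross = 6·82.0000 = 492.0000
Σcross = 483.0000 → A = |Σcross|/2 = 241.5000 mm²
Σ(r_i+r_j)·cross = 10132.5000 → first moment M = |Σ|/6 = 1688.7500
R_c = M/A = 1688.7500/241.5000 = 6.9928 mm
θ = 295° = 5.148721 rad
V = θ·R_c·A = 5.148721·6.9928·241.5000 = 8694.903 mm³

Volume = 8694.903 mm³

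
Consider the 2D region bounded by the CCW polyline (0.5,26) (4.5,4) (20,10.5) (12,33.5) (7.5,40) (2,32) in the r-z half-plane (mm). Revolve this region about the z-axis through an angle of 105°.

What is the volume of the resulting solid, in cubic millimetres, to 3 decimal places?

Volume = 6750.443 mm³

Profile (r,z), 6 vertices: (0.5,26) (4.5,4) (20,10.5) (12,33.5) (7.5,40) (2,32)
edge 0: (0.5,26)→(4.5,4)  cross = 0.5·4 − 4.5·26 = -115.0000; (r_i+r_j)·cross = 5·-115.0000 = -575.0000
edge 1: (4.5,4)→(20,10.5)  cross = 4.5·10.5 − 20·4 = -32.7500; (r_i+r_j)·cross = 24.5·-32.7500 = -802.3750
edge 2: (20,10.5)→(12,33.5)  cross = 20·33.5 − 12·10.5 = 544.0000; (r_i+r_j)·cross = 32·544.0000 = 17408.0000
edge 3: (12,33.5)→(7.5,40)  cross = 12·40 − 7.5·33.5 = 228.7500; (r_i+r_j)·cross = 19.5·228.7500 = 4460.6250
edge 4: (7.5,40)→(2,32)  cross = 7.5·32 − 2·40 = 160.0000; (r_i+r_j)·cross = 9.5·160.0000 = 1520.0000
edge 5: (2,32)→(0.5,26)  cross = 2·26 − 0.5·32 = 36.0000; (r_i+r_j)·cross = 2.5·36.0000 = 90.0000
Σcross = 821.0000 → A = |Σcross|/2 = 410.5000 mm²
Σ(r_i+r_j)·cross = 22101.2500 → first moment M = |Σ|/6 = 3683.5417
R_c = M/A = 3683.5417/410.5000 = 8.9733 mm
θ = 105° = 1.832596 rad
V = θ·R_c·A = 1.832596·8.9733·410.5000 = 6750.443 mm³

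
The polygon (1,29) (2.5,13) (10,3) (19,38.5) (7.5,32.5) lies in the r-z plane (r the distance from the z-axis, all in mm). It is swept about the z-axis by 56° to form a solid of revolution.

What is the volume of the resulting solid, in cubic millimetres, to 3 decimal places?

Profile (r,z), 5 vertices: (1,29) (2.5,13) (10,3) (19,38.5) (7.5,32.5)
edge 0: (1,29)→(2.5,13)  cross = 1·13 − 2.5·29 = -59.5000; (r_i+r_j)·cross = 3.5·-59.5000 = -208.2500
edge 1: (2.5,13)→(10,3)  cross = 2.5·3 − 10·13 = -122.5000; (r_i+r_j)·cross = 12.5·-122.5000 = -1531.2500
edge 2: (10,3)→(19,38.5)  cross = 10·38.5 − 19·3 = 328.0000; (r_i+r_j)·cross = 29·328.0000 = 9512.0000
edge 3: (19,38.5)→(7.5,32.5)  cross = 19·32.5 − 7.5·38.5 = 328.7500; (r_i+r_j)·cross = 26.5·328.7500 = 8711.8750
edge 4: (7.5,32.5)→(1,29)  cross = 7.5·29 − 1·32.5 = 185.0000; (r_i+r_j)·cross = 8.5·185.0000 = 1572.5000
Σcross = 659.7500 → A = |Σcross|/2 = 329.8750 mm²
Σ(r_i+r_j)·cross = 18056.8750 → first moment M = |Σ|/6 = 3009.4792
R_c = M/A = 3009.4792/329.8750 = 9.1231 mm
θ = 56° = 0.977384 rad
V = θ·R_c·A = 0.977384·9.1231·329.8750 = 2941.418 mm³

Volume = 2941.418 mm³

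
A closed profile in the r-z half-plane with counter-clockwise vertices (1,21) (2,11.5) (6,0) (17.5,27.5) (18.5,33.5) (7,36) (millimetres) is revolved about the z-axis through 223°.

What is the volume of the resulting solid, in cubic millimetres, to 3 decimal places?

Profile (r,z), 6 vertices: (1,21) (2,11.5) (6,0) (17.5,27.5) (18.5,33.5) (7,36)
edge 0: (1,21)→(2,11.5)  cross = 1·11.5 − 2·21 = -30.5000; (r_i+r_j)·cross = 3·-30.5000 = -91.5000
edge 1: (2,11.5)→(6,0)  cross = 2·0 − 6·11.5 = -69.0000; (r_i+r_j)·cross = 8·-69.0000 = -552.0000
edge 2: (6,0)→(17.5,27.5)  cross = 6·27.5 − 17.5·0 = 165.0000; (r_i+r_j)·cross = 23.5·165.0000 = 3877.5000
edge 3: (17.5,27.5)→(18.5,33.5)  cross = 17.5·33.5 − 18.5·27.5 = 77.5000; (r_i+r_j)·cross = 36·77.5000 = 2790.0000
edge 4: (18.5,33.5)→(7,36)  cross = 18.5·36 − 7·33.5 = 431.5000; (r_i+r_j)·cross = 25.5·431.5000 = 11003.2500
edge 5: (7,36)→(1,21)  cross = 7·21 − 1·36 = 111.0000; (r_i+r_j)·cross = 8·111.0000 = 888.0000
Σcross = 685.5000 → A = |Σcross|/2 = 342.7500 mm²
Σ(r_i+r_j)·cross = 17915.2500 → first moment M = |Σ|/6 = 2985.8750
R_c = M/A = 2985.8750/342.7500 = 8.7115 mm
θ = 223° = 3.892084 rad
V = θ·R_c·A = 3.892084·8.7115·342.7500 = 11621.277 mm³

Volume = 11621.277 mm³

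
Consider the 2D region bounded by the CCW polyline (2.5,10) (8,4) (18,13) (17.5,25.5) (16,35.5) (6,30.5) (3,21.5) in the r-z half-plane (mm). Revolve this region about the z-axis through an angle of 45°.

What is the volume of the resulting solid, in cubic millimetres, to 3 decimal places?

Volume = 2842.618 mm³

Profile (r,z), 7 vertices: (2.5,10) (8,4) (18,13) (17.5,25.5) (16,35.5) (6,30.5) (3,21.5)
edge 0: (2.5,10)→(8,4)  cross = 2.5·4 − 8·10 = -70.0000; (r_i+r_j)·cross = 10.5·-70.0000 = -735.0000
edge 1: (8,4)→(18,13)  cross = 8·13 − 18·4 = 32.0000; (r_i+r_j)·cross = 26·32.0000 = 832.0000
edge 2: (18,13)→(17.5,25.5)  cross = 18·25.5 − 17.5·13 = 231.5000; (r_i+r_j)·cross = 35.5·231.5000 = 8218.2500
edge 3: (17.5,25.5)→(16,35.5)  cross = 17.5·35.5 − 16·25.5 = 213.2500; (r_i+r_j)·cross = 33.5·213.2500 = 7143.8750
edge 4: (16,35.5)→(6,30.5)  cross = 16·30.5 − 6·35.5 = 275.0000; (r_i+r_j)·cross = 22·275.0000 = 6050.0000
edge 5: (6,30.5)→(3,21.5)  cross = 6·21.5 − 3·30.5 = 37.5000; (r_i+r_j)·cross = 9·37.5000 = 337.5000
edge 6: (3,21.5)→(2.5,10)  cross = 3·10 − 2.5·21.5 = -23.7500; (r_i+r_j)·cross = 5.5·-23.7500 = -130.6250
Σcross = 695.5000 → A = |Σcross|/2 = 347.7500 mm²
Σ(r_i+r_j)·cross = 21716.0000 → first moment M = |Σ|/6 = 3619.3333
R_c = M/A = 3619.3333/347.7500 = 10.4079 mm
θ = 45° = 0.785398 rad
V = θ·R_c·A = 0.785398·10.4079·347.7500 = 2842.618 mm³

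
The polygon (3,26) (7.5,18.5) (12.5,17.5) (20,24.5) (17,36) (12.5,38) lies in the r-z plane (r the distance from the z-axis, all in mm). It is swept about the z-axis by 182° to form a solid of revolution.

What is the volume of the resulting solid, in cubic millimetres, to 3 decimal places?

Profile (r,z), 6 vertices: (3,26) (7.5,18.5) (12.5,17.5) (20,24.5) (17,36) (12.5,38)
edge 0: (3,26)→(7.5,18.5)  cross = 3·18.5 − 7.5·26 = -139.5000; (r_i+r_j)·cross = 10.5·-139.5000 = -1464.7500
edge 1: (7.5,18.5)→(12.5,17.5)  cross = 7.5·17.5 − 12.5·18.5 = -100.0000; (r_i+r_j)·cross = 20·-100.0000 = -2000.0000
edge 2: (12.5,17.5)→(20,24.5)  cross = 12.5·24.5 − 20·17.5 = -43.7500; (r_i+r_j)·cross = 32.5·-43.7500 = -1421.8750
edge 3: (20,24.5)→(17,36)  cross = 20·36 − 17·24.5 = 303.5000; (r_i+r_j)·cross = 37·303.5000 = 11229.5000
edge 4: (17,36)→(12.5,38)  cross = 17·38 − 12.5·36 = 196.0000; (r_i+r_j)·cross = 29.5·196.0000 = 5782.0000
edge 5: (12.5,38)→(3,26)  cross = 12.5·26 − 3·38 = 211.0000; (r_i+r_j)·cross = 15.5·211.0000 = 3270.5000
Σcross = 427.2500 → A = |Σcross|/2 = 213.6250 mm²
Σ(r_i+r_j)·cross = 15395.3750 → first moment M = |Σ|/6 = 2565.8958
R_c = M/A = 2565.8958/213.6250 = 12.0112 mm
θ = 182° = 3.176499 rad
V = θ·R_c·A = 3.176499·12.0112·213.6250 = 8150.566 mm³

Volume = 8150.566 mm³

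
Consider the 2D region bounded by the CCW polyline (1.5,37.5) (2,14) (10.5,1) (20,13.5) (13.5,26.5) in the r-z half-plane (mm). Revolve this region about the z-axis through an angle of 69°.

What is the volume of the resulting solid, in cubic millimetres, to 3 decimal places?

Volume = 4086.313 mm³

Profile (r,z), 5 vertices: (1.5,37.5) (2,14) (10.5,1) (20,13.5) (13.5,26.5)
edge 0: (1.5,37.5)→(2,14)  cross = 1.5·14 − 2·37.5 = -54.0000; (r_i+r_j)·cross = 3.5·-54.0000 = -189.0000
edge 1: (2,14)→(10.5,1)  cross = 2·1 − 10.5·14 = -145.0000; (r_i+r_j)·cross = 12.5·-145.0000 = -1812.5000
edge 2: (10.5,1)→(20,13.5)  cross = 10.5·13.5 − 20·1 = 121.7500; (r_i+r_j)·cross = 30.5·121.7500 = 3713.3750
edge 3: (20,13.5)→(13.5,26.5)  cross = 20·26.5 − 13.5·13.5 = 347.7500; (r_i+r_j)·cross = 33.5·347.7500 = 11649.6250
edge 4: (13.5,26.5)→(1.5,37.5)  cross = 13.5·37.5 − 1.5·26.5 = 466.5000; (r_i+r_j)·cross = 15·466.5000 = 6997.5000
Σcross = 737.0000 → A = |Σcross|/2 = 368.5000 mm²
Σ(r_i+r_j)·cross = 20359.0000 → first moment M = |Σ|/6 = 3393.1667
R_c = M/A = 3393.1667/368.5000 = 9.2081 mm
θ = 69° = 1.204277 rad
V = θ·R_c·A = 1.204277·9.2081·368.5000 = 4086.313 mm³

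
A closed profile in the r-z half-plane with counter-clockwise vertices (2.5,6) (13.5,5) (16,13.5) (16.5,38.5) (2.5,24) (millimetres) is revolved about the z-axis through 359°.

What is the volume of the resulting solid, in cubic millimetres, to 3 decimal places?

Volume = 21064.608 mm³

Profile (r,z), 5 vertices: (2.5,6) (13.5,5) (16,13.5) (16.5,38.5) (2.5,24)
edge 0: (2.5,6)→(13.5,5)  cross = 2.5·5 − 13.5·6 = -68.5000; (r_i+r_j)·cross = 16·-68.5000 = -1096.0000
edge 1: (13.5,5)→(16,13.5)  cross = 13.5·13.5 − 16·5 = 102.2500; (r_i+r_j)·cross = 29.5·102.2500 = 3016.3750
edge 2: (16,13.5)→(16.5,38.5)  cross = 16·38.5 − 16.5·13.5 = 393.2500; (r_i+r_j)·cross = 32.5·393.2500 = 12780.6250
edge 3: (16.5,38.5)→(2.5,24)  cross = 16.5·24 − 2.5·38.5 = 299.7500; (r_i+r_j)·cross = 19·299.7500 = 5695.2500
edge 4: (2.5,24)→(2.5,6)  cross = 2.5·6 − 2.5·24 = -45.0000; (r_i+r_j)·cross = 5·-45.0000 = -225.0000
Σcross = 681.7500 → A = |Σcross|/2 = 340.8750 mm²
Σ(r_i+r_j)·cross = 20171.2500 → first moment M = |Σ|/6 = 3361.8750
R_c = M/A = 3361.8750/340.8750 = 9.8625 mm
θ = 359° = 6.265732 rad
V = θ·R_c·A = 6.265732·9.8625·340.8750 = 21064.608 mm³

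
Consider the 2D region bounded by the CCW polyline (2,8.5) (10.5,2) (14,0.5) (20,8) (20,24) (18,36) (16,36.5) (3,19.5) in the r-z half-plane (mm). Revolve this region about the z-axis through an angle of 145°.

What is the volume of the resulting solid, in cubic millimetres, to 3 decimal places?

Volume = 13549.093 mm³

Profile (r,z), 8 vertices: (2,8.5) (10.5,2) (14,0.5) (20,8) (20,24) (18,36) (16,36.5) (3,19.5)
edge 0: (2,8.5)→(10.5,2)  cross = 2·2 − 10.5·8.5 = -85.2500; (r_i+r_j)·cross = 12.5·-85.2500 = -1065.6250
edge 1: (10.5,2)→(14,0.5)  cross = 10.5·0.5 − 14·2 = -22.7500; (r_i+r_j)·cross = 24.5·-22.7500 = -557.3750
edge 2: (14,0.5)→(20,8)  cross = 14·8 − 20·0.5 = 102.0000; (r_i+r_j)·cross = 34·102.0000 = 3468.0000
edge 3: (20,8)→(20,24)  cross = 20·24 − 20·8 = 320.0000; (r_i+r_j)·cross = 40·320.0000 = 12800.0000
edge 4: (20,24)→(18,36)  cross = 20·36 − 18·24 = 288.0000; (r_i+r_j)·cross = 38·288.0000 = 10944.0000
edge 5: (18,36)→(16,36.5)  cross = 18·36.5 − 16·36 = 81.0000; (r_i+r_j)·cross = 34·81.0000 = 2754.0000
edge 6: (16,36.5)→(3,19.5)  cross = 16·19.5 − 3·36.5 = 202.5000; (r_i+r_j)·cross = 19·202.5000 = 3847.5000
edge 7: (3,19.5)→(2,8.5)  cross = 3·8.5 − 2·19.5 = -13.5000; (r_i+r_j)·cross = 5·-13.5000 = -67.5000
Σcross = 872.0000 → A = |Σcross|/2 = 436.0000 mm²
Σ(r_i+r_j)·cross = 32123.0000 → first moment M = |Σ|/6 = 5353.8333
R_c = M/A = 5353.8333/436.0000 = 12.2794 mm
θ = 145° = 2.530727 rad
V = θ·R_c·A = 2.530727·12.2794·436.0000 = 13549.093 mm³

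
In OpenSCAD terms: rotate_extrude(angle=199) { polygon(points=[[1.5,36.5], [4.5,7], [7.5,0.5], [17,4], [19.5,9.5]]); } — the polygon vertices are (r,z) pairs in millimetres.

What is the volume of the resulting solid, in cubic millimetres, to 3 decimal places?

Profile (r,z), 5 vertices: (1.5,36.5) (4.5,7) (7.5,0.5) (17,4) (19.5,9.5)
edge 0: (1.5,36.5)→(4.5,7)  cross = 1.5·7 − 4.5·36.5 = -153.7500; (r_i+r_j)·cross = 6·-153.7500 = -922.5000
edge 1: (4.5,7)→(7.5,0.5)  cross = 4.5·0.5 − 7.5·7 = -50.2500; (r_i+r_j)·cross = 12·-50.2500 = -603.0000
edge 2: (7.5,0.5)→(17,4)  cross = 7.5·4 − 17·0.5 = 21.5000; (r_i+r_j)·cross = 24.5·21.5000 = 526.7500
edge 3: (17,4)→(19.5,9.5)  cross = 17·9.5 − 19.5·4 = 83.5000; (r_i+r_j)·cross = 36.5·83.5000 = 3047.7500
edge 4: (19.5,9.5)→(1.5,36.5)  cross = 19.5·36.5 − 1.5·9.5 = 697.5000; (r_i+r_j)·cross = 21·697.5000 = 14647.5000
Σcross = 598.5000 → A = |Σcross|/2 = 299.2500 mm²
Σ(r_i+r_j)·cross = 16696.5000 → first moment M = |Σ|/6 = 2782.7500
R_c = M/A = 2782.7500/299.2500 = 9.2991 mm
θ = 199° = 3.473205 rad
V = θ·R_c·A = 3.473205·9.2991·299.2500 = 9665.062 mm³

Volume = 9665.062 mm³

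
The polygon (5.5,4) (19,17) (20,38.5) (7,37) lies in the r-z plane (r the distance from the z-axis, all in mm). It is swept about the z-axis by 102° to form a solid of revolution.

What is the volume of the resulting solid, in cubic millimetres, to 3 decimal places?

Volume = 7775.773 mm³

Profile (r,z), 4 vertices: (5.5,4) (19,17) (20,38.5) (7,37)
edge 0: (5.5,4)→(19,17)  cross = 5.5·17 − 19·4 = 17.5000; (r_i+r_j)·cross = 24.5·17.5000 = 428.7500
edge 1: (19,17)→(20,38.5)  cross = 19·38.5 − 20·17 = 391.5000; (r_i+r_j)·cross = 39·391.5000 = 15268.5000
edge 2: (20,38.5)→(7,37)  cross = 20·37 − 7·38.5 = 470.5000; (r_i+r_j)·cross = 27·470.5000 = 12703.5000
edge 3: (7,37)→(5.5,4)  cross = 7·4 − 5.5·37 = -175.5000; (r_i+r_j)·cross = 12.5·-175.5000 = -2193.7500
Σcross = 704.0000 → A = |Σcross|/2 = 352.0000 mm²
Σ(r_i+r_j)·cross = 26207.0000 → first moment M = |Σ|/6 = 4367.8333
R_c = M/A = 4367.8333/352.0000 = 12.4086 mm
θ = 102° = 1.780236 rad
V = θ·R_c·A = 1.780236·12.4086·352.0000 = 7775.773 mm³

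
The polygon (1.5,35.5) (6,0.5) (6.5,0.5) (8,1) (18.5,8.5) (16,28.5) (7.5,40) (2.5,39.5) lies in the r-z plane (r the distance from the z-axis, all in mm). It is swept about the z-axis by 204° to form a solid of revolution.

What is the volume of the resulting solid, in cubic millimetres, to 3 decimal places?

Profile (r,z), 8 vertices: (1.5,35.5) (6,0.5) (6.5,0.5) (8,1) (18.5,8.5) (16,28.5) (7.5,40) (2.5,39.5)
edge 0: (1.5,35.5)→(6,0.5)  cross = 1.5·0.5 − 6·35.5 = -212.2500; (r_i+r_j)·cross = 7.5·-212.2500 = -1591.8750
edge 1: (6,0.5)→(6.5,0.5)  cross = 6·0.5 − 6.5·0.5 = -0.2500; (r_i+r_j)·cross = 12.5·-0.2500 = -3.1250
edge 2: (6.5,0.5)→(8,1)  cross = 6.5·1 − 8·0.5 = 2.5000; (r_i+r_j)·cross = 14.5·2.5000 = 36.2500
edge 3: (8,1)→(18.5,8.5)  cross = 8·8.5 − 18.5·1 = 49.5000; (r_i+r_j)·cross = 26.5·49.5000 = 1311.7500
edge 4: (18.5,8.5)→(16,28.5)  cross = 18.5·28.5 − 16·8.5 = 391.2500; (r_i+r_j)·cross = 34.5·391.2500 = 13498.1250
edge 5: (16,28.5)→(7.5,40)  cross = 16·40 − 7.5·28.5 = 426.2500; (r_i+r_j)·cross = 23.5·426.2500 = 10016.8750
edge 6: (7.5,40)→(2.5,39.5)  cross = 7.5·39.5 − 2.5·40 = 196.2500; (r_i+r_j)·cross = 10·196.2500 = 1962.5000
edge 7: (2.5,39.5)→(1.5,35.5)  cross = 2.5·35.5 − 1.5·39.5 = 29.5000; (r_i+r_j)·cross = 4·29.5000 = 118.0000
Σcross = 882.7500 → A = |Σcross|/2 = 441.3750 mm²
Σ(r_i+r_j)·cross = 25348.5000 → first moment M = |Σ|/6 = 4224.7500
R_c = M/A = 4224.7500/441.3750 = 9.5718 mm
θ = 204° = 3.560472 rad
V = θ·R_c·A = 3.560472·9.5718·441.3750 = 15042.103 mm³

Volume = 15042.103 mm³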